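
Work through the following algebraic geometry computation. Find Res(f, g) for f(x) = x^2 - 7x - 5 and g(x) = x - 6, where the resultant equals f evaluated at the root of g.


For Res(f, x - c), we evaluate f at x = c.
f(6) = 6^2 - 7*6 - 5
= 36 - 42 - 5
= -6 - 5 = -11
Res(f, g) = -11

-11


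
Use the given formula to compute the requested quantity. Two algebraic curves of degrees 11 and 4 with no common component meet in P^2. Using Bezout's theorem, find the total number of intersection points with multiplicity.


Bezout's theorem states the intersection count equals the product of degrees.
Intersection count = 11 * 4 = 44

44


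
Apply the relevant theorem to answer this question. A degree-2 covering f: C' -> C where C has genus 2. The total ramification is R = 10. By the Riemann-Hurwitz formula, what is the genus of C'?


Riemann-Hurwitz formula: 2g' - 2 = d(2g - 2) + R
Given: d = 2, g = 2, R = 10
2g' - 2 = 2*(2*2 - 2) + 10
2g' - 2 = 2*2 + 10
2g' - 2 = 4 + 10 = 14
2g' = 16
g' = 8

8


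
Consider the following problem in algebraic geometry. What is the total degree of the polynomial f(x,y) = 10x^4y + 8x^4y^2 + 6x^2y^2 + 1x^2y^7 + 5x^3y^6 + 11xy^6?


Examine each term for its total degree (sum of exponents).
  Term '10x^4y' has total degree 4+1 = 5.
  Term '8x^4y^2' has total degree 4+2 = 6.
  Term '6x^2y^2' has total degree 2+2 = 4.
  Term '1x^2y^7' has total degree 2+7 = 9.
  Term '5x^3y^6' has total degree 3+6 = 9.
  Term '11xy^6' has total degree 1+6 = 7.
The maximum total degree among all terms is 9.

9


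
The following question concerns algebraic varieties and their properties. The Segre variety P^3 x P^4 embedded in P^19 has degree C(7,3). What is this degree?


The degree of the Segre variety P^3 x P^4 is C(m+n, m).
= C(7, 3)
= 35

35


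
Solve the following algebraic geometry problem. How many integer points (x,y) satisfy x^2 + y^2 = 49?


Systematically check integer values of x where x^2 <= 49.
For each valid x, check if 49 - x^2 is a perfect square.
x=0: 49 - 0 = 49, sqrt = 7 (valid)
x=7: 49 - 49 = 0, sqrt = 0 (valid)
Total integer solutions found: 4

4


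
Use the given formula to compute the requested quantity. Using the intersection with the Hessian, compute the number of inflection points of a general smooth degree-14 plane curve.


For a general smooth plane curve C of degree d, the inflection points are
the intersection of C with its Hessian curve, which has degree 3(d-2).
By Bezout, the total intersection number is d * 3(d-2) = 14 * 36 = 504.
For a general curve every flex is ordinary, so each contributes
multiplicity 1 to C·Hess(C), and the number of distinct inflection
points is 3d(d-2).
Inflection points = 3*14*(14-2) = 3*14*12 = 504

504


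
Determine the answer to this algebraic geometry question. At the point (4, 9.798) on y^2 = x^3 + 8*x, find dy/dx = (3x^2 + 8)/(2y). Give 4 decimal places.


Using implicit differentiation of y^2 = x^3 + 8*x:
2y * dy/dx = 3x^2 + 8
dy/dx = (3x^2 + 8)/(2y)
Numerator: 3*4^2 + 8 = 56
Denominator: 2*9.798 = 19.596
dy/dx = 56/19.596 = 2.8577

2.8577


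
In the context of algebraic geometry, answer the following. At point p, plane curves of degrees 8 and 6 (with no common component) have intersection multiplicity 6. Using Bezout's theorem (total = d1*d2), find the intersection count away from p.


By Bezout's theorem, the total intersection number is d1 * d2.
Total = 8 * 6 = 48
Intersection multiplicity at p = 6
Remaining intersections = 48 - 6 = 42

42


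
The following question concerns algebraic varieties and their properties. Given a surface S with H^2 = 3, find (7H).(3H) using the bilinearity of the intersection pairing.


Using bilinearity of the intersection pairing on a surface S:
(aH).(bH) = ab * (H.H)
We have H^2 = 3.
D.E = (7H).(3H) = 7*3*3
= 21*3
= 63

63


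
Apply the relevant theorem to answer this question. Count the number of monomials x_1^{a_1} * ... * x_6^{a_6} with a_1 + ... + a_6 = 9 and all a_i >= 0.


The number of degree-9 monomials in 6 variables is C(d+n-1, n-1).
= C(9+6-1, 6-1) = C(14, 5)
= 2002

2002


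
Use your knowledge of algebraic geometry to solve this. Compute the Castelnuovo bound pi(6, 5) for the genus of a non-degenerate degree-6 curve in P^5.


Castelnuovo's bound: write d - 1 = m(r-1) + epsilon with 0 <= epsilon < r-1.
d - 1 = 6 - 1 = 5
r - 1 = 5 - 1 = 4
5 = 1*4 + 1, so m = 1, epsilon = 1
pi(d, r) = m(m-1)(r-1)/2 + m*epsilon
= 1*0*4/2 + 1*1
= 0/2 + 1
= 0 + 1 = 1

1


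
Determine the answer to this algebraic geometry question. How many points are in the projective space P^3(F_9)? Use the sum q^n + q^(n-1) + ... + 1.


P^3(F_9) has (q^(n+1) - 1)/(q - 1) points.
= 9^3 + 9^2 + 9^1 + 9^0
= 729 + 81 + 9 + 1
= 820

820


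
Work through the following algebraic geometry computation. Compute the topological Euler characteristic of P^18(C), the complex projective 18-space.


The complex projective space P^18 has one cell in each even real dimension 0, 2, ..., 36.
The cohomology groups are H^{2k}(P^18) = Z for k = 0,...,18, and 0 otherwise.
Euler characteristic = sum of Betti numbers = 1 per even-dimensional cohomology group.
chi(P^18) = 18 + 1 = 19

19


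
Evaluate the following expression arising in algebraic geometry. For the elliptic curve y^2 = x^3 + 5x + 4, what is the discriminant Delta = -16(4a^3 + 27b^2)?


Compute each component:
4a^3 = 4*5^3 = 4*125 = 500
27b^2 = 27*4^2 = 27*16 = 432
4a^3 + 27b^2 = 500 + 432 = 932
Delta = -16*932 = -14912

-14912


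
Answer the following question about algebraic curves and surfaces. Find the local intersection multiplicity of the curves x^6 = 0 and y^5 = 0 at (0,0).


The intersection multiplicity of V(x^a) and V(y^b) at the origin is:
I(O; V(x^6), V(y^5)) = dim_k(k[x,y]/(x^6, y^5))
A basis for k[x,y]/(x^6, y^5) is the set of monomials x^i * y^j
where 0 <= i < 6 and 0 <= j < 5.
The number of such monomials is 6 * 5 = 30

30


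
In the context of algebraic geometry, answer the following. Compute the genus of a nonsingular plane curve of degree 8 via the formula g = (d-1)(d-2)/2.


Using the genus formula for smooth plane curves:
g = (d-1)(d-2)/2
g = (8-1)(8-2)/2
g = 7*6/2
g = 42/2 = 21

21


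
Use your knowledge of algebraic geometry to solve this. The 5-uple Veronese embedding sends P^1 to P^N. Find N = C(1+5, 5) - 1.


The Veronese embedding v_d: P^n -> P^N maps each point to all
degree-d monomials in n+1 homogeneous coordinates.
N = C(n+d, d) - 1
N = C(1+5, 5) - 1
N = C(6, 5) - 1
C(6, 5) = 6
N = 6 - 1 = 5

5


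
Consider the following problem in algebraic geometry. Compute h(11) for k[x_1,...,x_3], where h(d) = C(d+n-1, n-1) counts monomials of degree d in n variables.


The Hilbert function for the polynomial ring in 3 variables is:
h(d) = C(d+n-1, n-1)
h(11) = C(11+3-1, 3-1) = C(13, 2)
= 13! / (2! * 11!)
= 78

78


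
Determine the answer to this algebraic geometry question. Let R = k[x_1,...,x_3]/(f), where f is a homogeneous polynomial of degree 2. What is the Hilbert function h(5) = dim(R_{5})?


For R = k[x_1,...,x_n]/(f) with f homogeneous of degree e:
The Hilbert series is (1 - t^e)/(1 - t)^n.
So h(d) = C(d+n-1, n-1) - C(d-e+n-1, n-1) for d >= e.
With n=3, e=2, d=5:
C(5+3-1, 3-1) = C(7, 2) = 21
C(5-2+3-1, 3-1) = C(5, 2) = 10
h(5) = 21 - 10 = 11

11


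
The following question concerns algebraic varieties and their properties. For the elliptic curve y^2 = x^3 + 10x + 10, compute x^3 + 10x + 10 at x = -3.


Compute x^3 + 10x + 10 at x = -3:
x^3 = (-3)^3 = -27
10*x = 10*(-3) = -30
Sum: -27 - 30 + 10 = -47

-47


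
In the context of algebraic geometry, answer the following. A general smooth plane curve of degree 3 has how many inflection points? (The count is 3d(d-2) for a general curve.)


For a general smooth plane curve C of degree d, the inflection points are
the intersection of C with its Hessian curve, which has degree 3(d-2).
By Bezout, the total intersection number is d * 3(d-2) = 3 * 3 = 9.
For a general curve every flex is ordinary, so each contributes
multiplicity 1 to C·Hess(C), and the number of distinct inflection
points is 3d(d-2).
Inflection points = 3*3*(3-2) = 3*3*1 = 9

9


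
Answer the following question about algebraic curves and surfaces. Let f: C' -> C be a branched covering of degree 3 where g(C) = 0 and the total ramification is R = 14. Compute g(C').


Riemann-Hurwitz formula: 2g' - 2 = d(2g - 2) + R
Given: d = 3, g = 0, R = 14
2g' - 2 = 3*(2*0 - 2) + 14
2g' - 2 = 3*(-2) + 14
2g' - 2 = -6 + 14 = 8
2g' = 10
g' = 5

5


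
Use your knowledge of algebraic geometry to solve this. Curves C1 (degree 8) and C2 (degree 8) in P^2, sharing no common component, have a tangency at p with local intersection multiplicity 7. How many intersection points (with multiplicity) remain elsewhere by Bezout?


By Bezout's theorem, the total intersection number is d1 * d2.
Total = 8 * 8 = 64
Intersection multiplicity at p = 7
Remaining intersections = 64 - 7 = 57

57


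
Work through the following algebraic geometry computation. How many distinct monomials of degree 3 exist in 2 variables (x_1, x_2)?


The number of degree-3 monomials in 2 variables is C(d+n-1, n-1).
= C(3+2-1, 2-1) = C(4, 1)
= 4

4


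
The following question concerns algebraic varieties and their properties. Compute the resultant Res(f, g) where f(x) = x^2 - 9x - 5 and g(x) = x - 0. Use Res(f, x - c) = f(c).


For Res(f, x - c), we evaluate f at x = c.
f(0) = 0^2 - 9*0 - 5
= 0 + 0 - 5
= 0 - 5 = -5
Res(f, g) = -5

-5


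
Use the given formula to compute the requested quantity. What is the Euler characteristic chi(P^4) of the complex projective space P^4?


The complex projective space P^4 has one cell in each even real dimension 0, 2, ..., 8.
The cohomology groups are H^{2k}(P^4) = Z for k = 0,...,4, and 0 otherwise.
Euler characteristic = sum of Betti numbers = 1 per even-dimensional cohomology group.
chi(P^4) = 4 + 1 = 5

5


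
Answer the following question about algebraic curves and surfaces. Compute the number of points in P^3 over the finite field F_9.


P^3(F_9) has (q^(n+1) - 1)/(q - 1) points.
= 9^3 + 9^2 + 9^1 + 9^0
= 729 + 81 + 9 + 1
= 820

820


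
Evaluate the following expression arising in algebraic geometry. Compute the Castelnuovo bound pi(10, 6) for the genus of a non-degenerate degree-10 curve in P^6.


Castelnuovo's bound: write d - 1 = m(r-1) + epsilon with 0 <= epsilon < r-1.
d - 1 = 10 - 1 = 9
r - 1 = 6 - 1 = 5
9 = 1*5 + 4, so m = 1, epsilon = 4
pi(d, r) = m(m-1)(r-1)/2 + m*epsilon
= 1*0*5/2 + 1*4
= 0/2 + 4
= 0 + 4 = 4

4


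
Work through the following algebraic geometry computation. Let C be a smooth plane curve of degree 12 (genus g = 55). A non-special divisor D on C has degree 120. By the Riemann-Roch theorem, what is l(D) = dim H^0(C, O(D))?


First, compute the genus of a smooth plane curve of degree 12:
g = (d-1)(d-2)/2 = (12-1)(12-2)/2 = 55
For a non-special divisor D (i.e., h^1(D) = 0), Riemann-Roch gives:
l(D) = deg(D) - g + 1
Since deg(D) = 120 >= 2g - 1 = 109, D is non-special.
l(D) = 120 - 55 + 1 = 66

66


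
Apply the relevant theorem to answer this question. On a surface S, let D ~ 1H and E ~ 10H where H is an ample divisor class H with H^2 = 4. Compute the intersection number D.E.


Using bilinearity of the intersection pairing on a surface S:
(aH).(bH) = ab * (H.H)
We have H^2 = 4.
D.E = (1H).(10H) = 1*10*4
= 10*4
= 40

40


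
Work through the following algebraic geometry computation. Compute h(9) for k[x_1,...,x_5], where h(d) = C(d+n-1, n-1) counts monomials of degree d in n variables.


The Hilbert function for the polynomial ring in 5 variables is:
h(d) = C(d+n-1, n-1)
h(9) = C(9+5-1, 5-1) = C(13, 4)
= 13! / (4! * 9!)
= 715

715


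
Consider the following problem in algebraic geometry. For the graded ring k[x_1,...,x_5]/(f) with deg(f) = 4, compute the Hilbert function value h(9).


For R = k[x_1,...,x_n]/(f) with f homogeneous of degree e:
The Hilbert series is (1 - t^e)/(1 - t)^n.
So h(d) = C(d+n-1, n-1) - C(d-e+n-1, n-1) for d >= e.
With n=5, e=4, d=9:
C(9+5-1, 5-1) = C(13, 4) = 715
C(9-4+5-1, 5-1) = C(9, 4) = 126
h(9) = 715 - 126 = 589

589


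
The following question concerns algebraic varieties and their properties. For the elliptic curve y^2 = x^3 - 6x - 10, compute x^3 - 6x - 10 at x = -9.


Compute x^3 - 6x - 10 at x = -9:
x^3 = (-9)^3 = -729
(-6)*x = (-6)*(-9) = 54
Sum: -729 + 54 - 10 = -685

-685


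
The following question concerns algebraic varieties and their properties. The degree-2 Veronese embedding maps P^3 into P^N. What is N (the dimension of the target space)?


The Veronese embedding v_d: P^n -> P^N maps each point to all
degree-d monomials in n+1 homogeneous coordinates.
N = C(n+d, d) - 1
N = C(3+2, 2) - 1
N = C(5, 2) - 1
C(5, 2) = 10
N = 10 - 1 = 9

9


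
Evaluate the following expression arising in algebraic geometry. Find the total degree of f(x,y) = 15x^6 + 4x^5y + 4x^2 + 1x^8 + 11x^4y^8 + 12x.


Examine each term for its total degree (sum of exponents).
  Term '15x^6' has total degree 6+0 = 6.
  Term '4x^5y' has total degree 5+1 = 6.
  Term '4x^2' has total degree 2+0 = 2.
  Term '1x^8' has total degree 8+0 = 8.
  Term '11x^4y^8' has total degree 4+8 = 12.
  Term '12x' has total degree 1+0 = 1.
The maximum total degree among all terms is 12.

12


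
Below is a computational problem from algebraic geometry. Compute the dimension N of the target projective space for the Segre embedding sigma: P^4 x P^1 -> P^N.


The Segre embedding maps P^m x P^n into P^N via
all products of coordinates from each factor.
N = (m+1)(n+1) - 1
N = (4+1)(1+1) - 1
N = 5*2 - 1
N = 10 - 1 = 9

9


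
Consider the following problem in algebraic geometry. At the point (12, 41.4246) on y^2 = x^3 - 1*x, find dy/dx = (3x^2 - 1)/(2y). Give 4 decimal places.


Using implicit differentiation of y^2 = x^3 - 1*x:
2y * dy/dx = 3x^2 - 1
dy/dx = (3x^2 - 1)/(2y)
Numerator: 3*12^2 - 1 = 431
Denominator: 2*41.4246 = 82.8492
dy/dx = 431/82.8492 = 5.2022

5.2022


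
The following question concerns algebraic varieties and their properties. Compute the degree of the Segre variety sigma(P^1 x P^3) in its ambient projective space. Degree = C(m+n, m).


The degree of the Segre variety P^1 x P^3 is C(m+n, m).
= C(4, 1)
= 4

4


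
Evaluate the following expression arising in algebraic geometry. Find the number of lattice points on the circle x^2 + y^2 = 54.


Systematically check integer values of x where x^2 <= 54.
For each valid x, check if 54 - x^2 is a perfect square.
Total integer solutions found: 0

0


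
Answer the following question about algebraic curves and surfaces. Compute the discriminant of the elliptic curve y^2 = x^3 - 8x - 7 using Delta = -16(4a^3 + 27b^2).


Compute each component:
4a^3 = 4*(-8)^3 = 4*(-512) = -2048
27b^2 = 27*(-7)^2 = 27*49 = 1323
4a^3 + 27b^2 = -2048 + 1323 = -725
Delta = -16*(-725) = 11600

11600


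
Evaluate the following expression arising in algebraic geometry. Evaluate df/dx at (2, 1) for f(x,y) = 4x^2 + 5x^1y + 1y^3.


df/dx = 2*4*x^1 + 1*5*x^0*y
At (2,1): 2*4*2^1 + 1*5*2^0*1
= 16 + 5
= 21

21


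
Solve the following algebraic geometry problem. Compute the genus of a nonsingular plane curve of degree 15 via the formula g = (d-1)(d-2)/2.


Using the genus formula for smooth plane curves:
g = (d-1)(d-2)/2
g = (15-1)(15-2)/2
g = 14*13/2
g = 182/2 = 91

91


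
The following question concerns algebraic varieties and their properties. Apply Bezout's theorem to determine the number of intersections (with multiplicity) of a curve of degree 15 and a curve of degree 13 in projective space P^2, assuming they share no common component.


Bezout's theorem states the intersection count equals the product of degrees.
Intersection count = 15 * 13 = 195

195


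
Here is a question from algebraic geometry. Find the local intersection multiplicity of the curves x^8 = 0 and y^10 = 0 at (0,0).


The intersection multiplicity of V(x^a) and V(y^b) at the origin is:
I(O; V(x^8), V(y^10)) = dim_k(k[x,y]/(x^8, y^10))
A basis for k[x,y]/(x^8, y^10) is the set of monomials x^i * y^j
where 0 <= i < 8 and 0 <= j < 10.
The number of such monomials is 8 * 10 = 80

80


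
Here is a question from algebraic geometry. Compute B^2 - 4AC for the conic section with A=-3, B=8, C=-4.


The discriminant of a conic Ax^2 + Bxy + Cy^2 + ... = 0 is B^2 - 4AC.
B^2 = 8^2 = 64
4AC = 4*(-3)*(-4) = 48
Discriminant = 64 - 48 = 16

16


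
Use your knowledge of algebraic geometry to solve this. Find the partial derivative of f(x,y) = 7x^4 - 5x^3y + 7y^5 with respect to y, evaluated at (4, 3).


df/dy = (-5)*x^3 + 5*7*y^4
At (4,3): (-5)*4^3 + 5*7*3^4
= -320 + 2835
= 2515

2515


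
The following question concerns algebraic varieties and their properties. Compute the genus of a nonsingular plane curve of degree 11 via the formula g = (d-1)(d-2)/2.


Using the genus formula for smooth plane curves:
g = (d-1)(d-2)/2
g = (11-1)(11-2)/2
g = 10*9/2
g = 90/2 = 45

45


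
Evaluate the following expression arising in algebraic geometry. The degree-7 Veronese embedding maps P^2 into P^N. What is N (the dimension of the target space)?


The Veronese embedding v_d: P^n -> P^N maps each point to all
degree-d monomials in n+1 homogeneous coordinates.
N = C(n+d, d) - 1
N = C(2+7, 7) - 1
N = C(9, 7) - 1
C(9, 7) = 36
N = 36 - 1 = 35

35


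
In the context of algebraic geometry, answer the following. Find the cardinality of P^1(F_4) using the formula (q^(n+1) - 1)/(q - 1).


P^1(F_4) has (q^(n+1) - 1)/(q - 1) points.
= 4^1 + 4^0
= 4 + 1
= 5

5


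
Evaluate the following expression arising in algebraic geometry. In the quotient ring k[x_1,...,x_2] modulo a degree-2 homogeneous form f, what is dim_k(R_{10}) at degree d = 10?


For R = k[x_1,...,x_n]/(f) with f homogeneous of degree e:
The Hilbert series is (1 - t^e)/(1 - t)^n.
So h(d) = C(d+n-1, n-1) - C(d-e+n-1, n-1) for d >= e.
With n=2, e=2, d=10:
C(10+2-1, 2-1) = C(11, 1) = 11
C(10-2+2-1, 2-1) = C(9, 1) = 9
h(10) = 11 - 9 = 2

2


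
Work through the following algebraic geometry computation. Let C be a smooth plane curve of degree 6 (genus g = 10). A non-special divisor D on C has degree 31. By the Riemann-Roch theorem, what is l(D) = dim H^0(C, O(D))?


First, compute the genus of a smooth plane curve of degree 6:
g = (d-1)(d-2)/2 = (6-1)(6-2)/2 = 10
For a non-special divisor D (i.e., h^1(D) = 0), Riemann-Roch gives:
l(D) = deg(D) - g + 1
Since deg(D) = 31 >= 2g - 1 = 19, D is non-special.
l(D) = 31 - 10 + 1 = 22

22


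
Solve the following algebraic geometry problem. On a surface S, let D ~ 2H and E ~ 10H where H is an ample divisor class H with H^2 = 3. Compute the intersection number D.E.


Using bilinearity of the intersection pairing on a surface S:
(aH).(bH) = ab * (H.H)
We have H^2 = 3.
D.E = (2H).(10H) = 2*10*3
= 20*3
= 60

60


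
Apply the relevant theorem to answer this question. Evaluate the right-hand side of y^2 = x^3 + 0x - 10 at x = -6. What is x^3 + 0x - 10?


Compute x^3 + 0x - 10 at x = -6:
x^3 = (-6)^3 = -216
0*x = 0*(-6) = 0
Sum: -216 + 0 - 10 = -226

-226


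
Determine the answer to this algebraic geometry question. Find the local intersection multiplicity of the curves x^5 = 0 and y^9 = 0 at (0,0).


The intersection multiplicity of V(x^a) and V(y^b) at the origin is:
I(O; V(x^5), V(y^9)) = dim_k(k[x,y]/(x^5, y^9))
A basis for k[x,y]/(x^5, y^9) is the set of monomials x^i * y^j
where 0 <= i < 5 and 0 <= j < 9.
The number of such monomials is 5 * 9 = 45

45


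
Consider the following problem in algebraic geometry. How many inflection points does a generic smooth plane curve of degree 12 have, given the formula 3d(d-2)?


For a general smooth plane curve C of degree d, the inflection points are
the intersection of C with its Hessian curve, which has degree 3(d-2).
By Bezout, the total intersection number is d * 3(d-2) = 12 * 30 = 360.
For a general curve every flex is ordinary, so each contributes
multiplicity 1 to C·Hess(C), and the number of distinct inflection
points is 3d(d-2).
Inflection points = 3*12*(12-2) = 3*12*10 = 360

360


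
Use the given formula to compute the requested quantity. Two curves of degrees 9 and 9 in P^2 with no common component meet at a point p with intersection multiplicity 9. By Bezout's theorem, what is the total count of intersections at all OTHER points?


By Bezout's theorem, the total intersection number is d1 * d2.
Total = 9 * 9 = 81
Intersection multiplicity at p = 9
Remaining intersections = 81 - 9 = 72

72


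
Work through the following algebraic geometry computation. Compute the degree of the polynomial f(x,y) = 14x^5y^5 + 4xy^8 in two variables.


Examine each term for its total degree (sum of exponents).
  Term '14x^5y^5' has total degree 5+5 = 10.
  Term '4xy^8' has total degree 1+8 = 9.
The maximum total degree among all terms is 10.

10


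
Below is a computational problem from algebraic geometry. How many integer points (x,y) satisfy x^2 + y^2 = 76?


Systematically check integer values of x where x^2 <= 76.
For each valid x, check if 76 - x^2 is a perfect square.
Total integer solutions found: 0

0


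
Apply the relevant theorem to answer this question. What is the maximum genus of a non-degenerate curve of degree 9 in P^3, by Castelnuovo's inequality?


Castelnuovo's bound: write d - 1 = m(r-1) + epsilon with 0 <= epsilon < r-1.
d - 1 = 9 - 1 = 8
r - 1 = 3 - 1 = 2
8 = 4*2 + 0, so m = 4, epsilon = 0
pi(d, r) = m(m-1)(r-1)/2 + m*epsilon
= 4*3*2/2 + 4*0
= 24/2 + 0
= 12 + 0 = 12

12


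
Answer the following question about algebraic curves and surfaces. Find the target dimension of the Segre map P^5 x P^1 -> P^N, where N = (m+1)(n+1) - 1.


The Segre embedding maps P^m x P^n into P^N via
all products of coordinates from each factor.
N = (m+1)(n+1) - 1
N = (5+1)(1+1) - 1
N = 6*2 - 1
N = 12 - 1 = 11

11


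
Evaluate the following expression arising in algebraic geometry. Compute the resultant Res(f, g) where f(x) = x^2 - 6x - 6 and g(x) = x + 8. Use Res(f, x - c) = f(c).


For Res(f, x - c), we evaluate f at x = c.
f(-8) = (-8)^2 - 6*(-8) - 6
= 64 + 48 - 6
= 112 - 6 = 106
Res(f, g) = 106

106


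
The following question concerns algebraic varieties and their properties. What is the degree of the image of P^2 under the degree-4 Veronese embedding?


The Veronese variety v_4(P^2) has degree d^r.
d^r = 4^2 = 16

16


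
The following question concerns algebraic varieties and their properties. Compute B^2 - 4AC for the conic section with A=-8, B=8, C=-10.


The discriminant of a conic Ax^2 + Bxy + Cy^2 + ... = 0 is B^2 - 4AC.
B^2 = 8^2 = 64
4AC = 4*(-8)*(-10) = 320
Discriminant = 64 - 320 = -256

-256


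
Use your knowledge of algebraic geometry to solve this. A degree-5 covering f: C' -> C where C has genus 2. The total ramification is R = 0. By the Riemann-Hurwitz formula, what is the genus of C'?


Riemann-Hurwitz formula: 2g' - 2 = d(2g - 2) + R
Given: d = 5, g = 2, R = 0
2g' - 2 = 5*(2*2 - 2) + 0
2g' - 2 = 5*2 + 0
2g' - 2 = 10 + 0 = 10
2g' = 12
g' = 6

6


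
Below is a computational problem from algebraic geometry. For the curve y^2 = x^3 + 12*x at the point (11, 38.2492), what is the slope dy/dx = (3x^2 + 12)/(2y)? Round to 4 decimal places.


Using implicit differentiation of y^2 = x^3 + 12*x:
2y * dy/dx = 3x^2 + 12
dy/dx = (3x^2 + 12)/(2y)
Numerator: 3*11^2 + 12 = 375
Denominator: 2*38.2492 = 76.4984
dy/dx = 375/76.4984 = 4.9021

4.9021


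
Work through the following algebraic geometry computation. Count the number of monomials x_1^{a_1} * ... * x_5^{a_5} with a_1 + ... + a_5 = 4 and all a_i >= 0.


The number of degree-4 monomials in 5 variables is C(d+n-1, n-1).
= C(4+5-1, 5-1) = C(8, 4)
= 70

70


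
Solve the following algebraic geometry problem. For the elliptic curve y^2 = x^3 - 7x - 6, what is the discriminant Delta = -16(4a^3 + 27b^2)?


Compute each component:
4a^3 = 4*(-7)^3 = 4*(-343) = -1372
27b^2 = 27*(-6)^2 = 27*36 = 972
4a^3 + 27b^2 = -1372 + 972 = -400
Delta = -16*(-400) = 6400

6400


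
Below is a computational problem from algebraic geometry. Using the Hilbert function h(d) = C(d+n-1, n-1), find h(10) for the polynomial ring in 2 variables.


The Hilbert function for the polynomial ring in 2 variables is:
h(d) = C(d+n-1, n-1)
h(10) = C(10+2-1, 2-1) = C(11, 1)
= 11! / (1! * 10!)
= 11

11


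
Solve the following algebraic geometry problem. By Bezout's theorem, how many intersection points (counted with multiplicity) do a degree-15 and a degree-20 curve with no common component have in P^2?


Bezout's theorem states the intersection count equals the product of degrees.
Intersection count = 15 * 20 = 300

300


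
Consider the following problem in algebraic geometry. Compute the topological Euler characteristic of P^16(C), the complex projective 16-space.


The complex projective space P^16 has one cell in each even real dimension 0, 2, ..., 32.
The cohomology groups are H^{2k}(P^16) = Z for k = 0,...,16, and 0 otherwise.
Euler characteristic = sum of Betti numbers = 1 per even-dimensional cohomology group.
chi(P^16) = 16 + 1 = 17

17


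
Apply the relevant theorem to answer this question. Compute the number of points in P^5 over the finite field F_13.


P^5(F_13) has (q^(n+1) - 1)/(q - 1) points.
= 13^5 + 13^4 + 13^3 + 13^2 + 13^1 + 13^0
= 371293 + 28561 + 2197 + 169 + 13 + 1
= 402234

402234


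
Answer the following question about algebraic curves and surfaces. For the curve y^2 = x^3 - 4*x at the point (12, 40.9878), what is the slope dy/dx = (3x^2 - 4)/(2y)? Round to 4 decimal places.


Using implicit differentiation of y^2 = x^3 - 4*x:
2y * dy/dx = 3x^2 - 4
dy/dx = (3x^2 - 4)/(2y)
Numerator: 3*12^2 - 4 = 428
Denominator: 2*40.9878 = 81.9756
dy/dx = 428/81.9756 = 5.2211

5.2211


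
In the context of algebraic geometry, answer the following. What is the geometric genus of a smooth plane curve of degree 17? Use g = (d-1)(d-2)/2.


Using the genus formula for smooth plane curves:
g = (d-1)(d-2)/2
g = (17-1)(17-2)/2
g = 16*15/2
g = 240/2 = 120

120


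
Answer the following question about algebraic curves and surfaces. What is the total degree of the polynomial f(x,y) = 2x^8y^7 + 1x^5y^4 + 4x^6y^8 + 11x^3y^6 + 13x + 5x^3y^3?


Examine each term for its total degree (sum of exponents).
  Term '2x^8y^7' has total degree 8+7 = 15.
  Term '1x^5y^4' has total degree 5+4 = 9.
  Term '4x^6y^8' has total degree 6+8 = 14.
  Term '11x^3y^6' has total degree 3+6 = 9.
  Term '13x' has total degree 1+0 = 1.
  Term '5x^3y^3' has total degree 3+3 = 6.
The maximum total degree among all terms is 15.

15


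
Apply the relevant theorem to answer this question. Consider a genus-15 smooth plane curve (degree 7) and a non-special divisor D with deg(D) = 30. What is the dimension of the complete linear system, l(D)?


First, compute the genus of a smooth plane curve of degree 7:
g = (d-1)(d-2)/2 = (7-1)(7-2)/2 = 15
For a non-special divisor D (i.e., h^1(D) = 0), Riemann-Roch gives:
l(D) = deg(D) - g + 1
Since deg(D) = 30 >= 2g - 1 = 29, D is non-special.
l(D) = 30 - 15 + 1 = 16

16


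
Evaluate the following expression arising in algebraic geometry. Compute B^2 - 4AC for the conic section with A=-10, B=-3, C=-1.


The discriminant of a conic Ax^2 + Bxy + Cy^2 + ... = 0 is B^2 - 4AC.
B^2 = (-3)^2 = 9
4AC = 4*(-10)*(-1) = 40
Discriminant = 9 - 40 = -31

-31


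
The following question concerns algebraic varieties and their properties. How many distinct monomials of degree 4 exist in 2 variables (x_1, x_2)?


The number of degree-4 monomials in 2 variables is C(d+n-1, n-1).
= C(4+2-1, 2-1) = C(5, 1)
= 5

5


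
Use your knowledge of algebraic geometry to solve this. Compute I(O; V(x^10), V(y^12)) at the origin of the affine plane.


The intersection multiplicity of V(x^a) and V(y^b) at the origin is:
I(O; V(x^10), V(y^12)) = dim_k(k[x,y]/(x^10, y^12))
A basis for k[x,y]/(x^10, y^12) is the set of monomials x^i * y^j
where 0 <= i < 10 and 0 <= j < 12.
The number of such monomials is 10 * 12 = 120

120


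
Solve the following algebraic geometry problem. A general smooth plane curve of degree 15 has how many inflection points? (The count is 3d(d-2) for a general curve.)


For a general smooth plane curve C of degree d, the inflection points are
the intersection of C with its Hessian curve, which has degree 3(d-2).
By Bezout, the total intersection number is d * 3(d-2) = 15 * 39 = 585.
For a general curve every flex is ordinary, so each contributes
multiplicity 1 to C·Hess(C), and the number of distinct inflection
points is 3d(d-2).
Inflection points = 3*15*(15-2) = 3*15*13 = 585

585


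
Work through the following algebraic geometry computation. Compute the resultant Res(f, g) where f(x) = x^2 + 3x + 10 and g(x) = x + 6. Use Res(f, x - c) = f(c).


For Res(f, x - c), we evaluate f at x = c.
f(-6) = (-6)^2 + 3*(-6) + 10
= 36 - 18 + 10
= 18 + 10 = 28
Res(f, g) = 28

28


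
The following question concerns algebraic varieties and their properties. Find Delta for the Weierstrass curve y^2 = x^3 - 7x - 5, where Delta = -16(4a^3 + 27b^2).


Compute each component:
4a^3 = 4*(-7)^3 = 4*(-343) = -1372
27b^2 = 27*(-5)^2 = 27*25 = 675
4a^3 + 27b^2 = -1372 + 675 = -697
Delta = -16*(-697) = 11152

11152


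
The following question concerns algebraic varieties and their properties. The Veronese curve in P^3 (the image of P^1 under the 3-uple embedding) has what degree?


The rational normal curve in P^3 is the image of P^1 under the 3-uple Veronese.
A general hyperplane in P^3 pulls back to a degree-3 form on P^1, which has 3 zeros,
so the curve meets a general hyperplane in 3 points. Degree = 3.

3


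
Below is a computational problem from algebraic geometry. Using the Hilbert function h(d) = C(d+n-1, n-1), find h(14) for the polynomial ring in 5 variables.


The Hilbert function for the polynomial ring in 5 variables is:
h(d) = C(d+n-1, n-1)
h(14) = C(14+5-1, 5-1) = C(18, 4)
= 18! / (4! * 14!)
= 3060

3060


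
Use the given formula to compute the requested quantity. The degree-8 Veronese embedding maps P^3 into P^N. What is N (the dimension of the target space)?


The Veronese embedding v_d: P^n -> P^N maps each point to all
degree-d monomials in n+1 homogeneous coordinates.
N = C(n+d, d) - 1
N = C(3+8, 8) - 1
N = C(11, 8) - 1
C(11, 8) = 165
N = 165 - 1 = 164

164


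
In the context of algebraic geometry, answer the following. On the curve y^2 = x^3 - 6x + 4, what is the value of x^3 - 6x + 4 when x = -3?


Compute x^3 - 6x + 4 at x = -3:
x^3 = (-3)^3 = -27
(-6)*x = (-6)*(-3) = 18
Sum: -27 + 18 + 4 = -5

-5


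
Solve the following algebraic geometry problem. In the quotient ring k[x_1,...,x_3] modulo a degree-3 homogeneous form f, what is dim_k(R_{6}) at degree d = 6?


For R = k[x_1,...,x_n]/(f) with f homogeneous of degree e:
The Hilbert series is (1 - t^e)/(1 - t)^n.
So h(d) = C(d+n-1, n-1) - C(d-e+n-1, n-1) for d >= e.
With n=3, e=3, d=6:
C(6+3-1, 3-1) = C(8, 2) = 28
C(6-3+3-1, 3-1) = C(5, 2) = 10
h(6) = 28 - 10 = 18

18


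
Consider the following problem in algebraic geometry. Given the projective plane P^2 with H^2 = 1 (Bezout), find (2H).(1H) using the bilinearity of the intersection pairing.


Using bilinearity of the intersection pairing on the projective plane P^2:
(aH).(bH) = ab * (H.H)
We have H^2 = 1 (Bezout).
D.E = (2H).(1H) = 2*1*1
= 2*1
= 2

2


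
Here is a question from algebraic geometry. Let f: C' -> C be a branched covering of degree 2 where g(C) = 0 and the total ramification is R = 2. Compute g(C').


Riemann-Hurwitz formula: 2g' - 2 = d(2g - 2) + R
Given: d = 2, g = 0, R = 2
2g' - 2 = 2*(2*0 - 2) + 2
2g' - 2 = 2*(-2) + 2
2g' - 2 = -4 + 2 = -2
2g' = 0
g' = 0

0


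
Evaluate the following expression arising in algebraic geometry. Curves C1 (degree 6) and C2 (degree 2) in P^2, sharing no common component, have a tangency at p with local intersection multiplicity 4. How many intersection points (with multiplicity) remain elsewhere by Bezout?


By Bezout's theorem, the total intersection number is d1 * d2.
Total = 6 * 2 = 12
Intersection multiplicity at p = 4
Remaining intersections = 12 - 4 = 8

8


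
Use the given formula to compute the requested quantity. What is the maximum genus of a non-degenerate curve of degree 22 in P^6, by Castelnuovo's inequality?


Castelnuovo's bound: write d - 1 = m(r-1) + epsilon with 0 <= epsilon < r-1.
d - 1 = 22 - 1 = 21
r - 1 = 6 - 1 = 5
21 = 4*5 + 1, so m = 4, epsilon = 1
pi(d, r) = m(m-1)(r-1)/2 + m*epsilon
= 4*3*5/2 + 4*1
= 60/2 + 4
= 30 + 4 = 34

34


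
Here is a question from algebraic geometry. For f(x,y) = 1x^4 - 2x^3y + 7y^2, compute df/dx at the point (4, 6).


df/dx = 4*1*x^3 + 3*(-2)*x^2*y
At (4,6): 4*1*4^3 + 3*(-2)*4^2*6
= 256 - 576
= -320

-320


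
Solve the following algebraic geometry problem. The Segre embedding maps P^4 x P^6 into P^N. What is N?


The Segre embedding maps P^m x P^n into P^N via
all products of coordinates from each factor.
N = (m+1)(n+1) - 1
N = (4+1)(6+1) - 1
N = 5*7 - 1
N = 35 - 1 = 34

34


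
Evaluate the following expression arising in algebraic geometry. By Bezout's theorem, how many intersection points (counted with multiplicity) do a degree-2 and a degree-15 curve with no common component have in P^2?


Bezout's theorem states the intersection count equals the product of degrees.
Intersection count = 2 * 15 = 30

30


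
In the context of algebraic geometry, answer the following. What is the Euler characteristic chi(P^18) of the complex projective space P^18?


The complex projective space P^18 has one cell in each even real dimension 0, 2, ..., 36.
The cohomology groups are H^{2k}(P^18) = Z for k = 0,...,18, and 0 otherwise.
Euler characteristic = sum of Betti numbers = 1 per even-dimensional cohomology group.
chi(P^18) = 18 + 1 = 19

19


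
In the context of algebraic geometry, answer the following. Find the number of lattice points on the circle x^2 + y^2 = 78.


Systematically check integer values of x where x^2 <= 78.
For each valid x, check if 78 - x^2 is a perfect square.
Total integer solutions found: 0

0


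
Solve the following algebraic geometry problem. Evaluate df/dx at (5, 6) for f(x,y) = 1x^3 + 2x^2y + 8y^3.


df/dx = 3*1*x^2 + 2*2*x^1*y
At (5,6): 3*1*5^2 + 2*2*5^1*6
= 75 + 120
= 195

195


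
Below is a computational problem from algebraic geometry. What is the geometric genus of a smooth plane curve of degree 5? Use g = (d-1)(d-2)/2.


Using the genus formula for smooth plane curves:
g = (d-1)(d-2)/2
g = (5-1)(5-2)/2
g = 4*3/2
g = 12/2 = 6

6


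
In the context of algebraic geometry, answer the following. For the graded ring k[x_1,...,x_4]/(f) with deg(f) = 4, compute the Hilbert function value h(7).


For R = k[x_1,...,x_n]/(f) with f homogeneous of degree e:
The Hilbert series is (1 - t^e)/(1 - t)^n.
So h(d) = C(d+n-1, n-1) - C(d-e+n-1, n-1) for d >= e.
With n=4, e=4, d=7:
C(7+4-1, 4-1) = C(10, 3) = 120
C(7-4+4-1, 4-1) = C(6, 3) = 20
h(7) = 120 - 20 = 100

100


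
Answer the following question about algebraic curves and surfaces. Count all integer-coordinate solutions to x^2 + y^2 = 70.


Systematically check integer values of x where x^2 <= 70.
For each valid x, check if 70 - x^2 is a perfect square.
Total integer solutions found: 0

0


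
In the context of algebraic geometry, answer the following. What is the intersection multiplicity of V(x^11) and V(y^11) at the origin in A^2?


The intersection multiplicity of V(x^a) and V(y^b) at the origin is:
I(O; V(x^11), V(y^11)) = dim_k(k[x,y]/(x^11, y^11))
A basis for k[x,y]/(x^11, y^11) is the set of monomials x^i * y^j
where 0 <= i < 11 and 0 <= j < 11.
The number of such monomials is 11 * 11 = 121

121


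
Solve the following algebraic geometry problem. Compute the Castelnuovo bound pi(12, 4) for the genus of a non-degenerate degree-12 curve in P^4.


Castelnuovo's bound: write d - 1 = m(r-1) + epsilon with 0 <= epsilon < r-1.
d - 1 = 12 - 1 = 11
r - 1 = 4 - 1 = 3
11 = 3*3 + 2, so m = 3, epsilon = 2
pi(d, r) = m(m-1)(r-1)/2 + m*epsilon
= 3*2*3/2 + 3*2
= 18/2 + 6
= 9 + 6 = 15

15


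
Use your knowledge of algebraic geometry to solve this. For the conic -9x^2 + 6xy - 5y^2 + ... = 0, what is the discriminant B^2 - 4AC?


The discriminant of a conic Ax^2 + Bxy + Cy^2 + ... = 0 is B^2 - 4AC.
B^2 = 6^2 = 36
4AC = 4*(-9)*(-5) = 180
Discriminant = 36 - 180 = -144

-144


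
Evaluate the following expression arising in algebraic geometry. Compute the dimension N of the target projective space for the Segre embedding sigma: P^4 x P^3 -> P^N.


The Segre embedding maps P^m x P^n into P^N via
all products of coordinates from each factor.
N = (m+1)(n+1) - 1
N = (4+1)(3+1) - 1
N = 5*4 - 1
N = 20 - 1 = 19

19


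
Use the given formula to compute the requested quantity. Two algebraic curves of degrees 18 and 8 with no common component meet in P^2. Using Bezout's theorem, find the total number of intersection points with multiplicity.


Bezout's theorem states the intersection count equals the product of degrees.
Intersection count = 18 * 8 = 144

144


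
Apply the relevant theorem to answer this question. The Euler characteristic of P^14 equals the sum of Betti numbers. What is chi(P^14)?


The complex projective space P^14 has one cell in each even real dimension 0, 2, ..., 28.
The cohomology groups are H^{2k}(P^14) = Z for k = 0,...,14, and 0 otherwise.
Euler characteristic = sum of Betti numbers = 1 per even-dimensional cohomology group.
chi(P^14) = 14 + 1 = 15

15


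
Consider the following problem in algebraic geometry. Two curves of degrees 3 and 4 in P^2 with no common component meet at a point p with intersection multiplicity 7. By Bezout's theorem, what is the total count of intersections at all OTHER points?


By Bezout's theorem, the total intersection number is d1 * d2.
Total = 3 * 4 = 12
Intersection multiplicity at p = 7
Remaining intersections = 12 - 7 = 5

5


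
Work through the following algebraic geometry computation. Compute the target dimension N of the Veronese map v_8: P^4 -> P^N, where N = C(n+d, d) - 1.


The Veronese embedding v_d: P^n -> P^N maps each point to all
degree-d monomials in n+1 homogeneous coordinates.
N = C(n+d, d) - 1
N = C(4+8, 8) - 1
N = C(12, 8) - 1
C(12, 8) = 495
N = 495 - 1 = 494

494


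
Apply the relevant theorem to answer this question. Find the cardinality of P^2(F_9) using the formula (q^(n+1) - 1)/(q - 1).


P^2(F_9) has (q^(n+1) - 1)/(q - 1) points.
= 9^2 + 9^1 + 9^0
= 81 + 9 + 1
= 91

91


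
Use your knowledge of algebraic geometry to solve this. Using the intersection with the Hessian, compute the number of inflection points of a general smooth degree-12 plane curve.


For a general smooth plane curve C of degree d, the inflection points are
the intersection of C with its Hessian curve, which has degree 3(d-2).
By Bezout, the total intersection number is d * 3(d-2) = 12 * 30 = 360.
For a general curve every flex is ordinary, so each contributes
multiplicity 1 to C·Hess(C), and the number of distinct inflection
points is 3d(d-2).
Inflection points = 3*12*(12-2) = 3*12*10 = 360

360


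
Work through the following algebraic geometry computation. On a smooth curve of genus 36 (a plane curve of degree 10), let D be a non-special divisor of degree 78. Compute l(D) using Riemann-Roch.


First, compute the genus of a smooth plane curve of degree 10:
g = (d-1)(d-2)/2 = (10-1)(10-2)/2 = 36
For a non-special divisor D (i.e., h^1(D) = 0), Riemann-Roch gives:
l(D) = deg(D) - g + 1
Since deg(D) = 78 >= 2g - 1 = 71, D is non-special.
l(D) = 78 - 36 + 1 = 43

43


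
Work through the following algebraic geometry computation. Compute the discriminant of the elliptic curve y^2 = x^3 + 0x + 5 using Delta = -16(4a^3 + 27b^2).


Compute each component:
4a^3 = 4*0^3 = 4*0 = 0
27b^2 = 27*5^2 = 27*25 = 675
4a^3 + 27b^2 = 0 + 675 = 675
Delta = -16*675 = -10800

-10800
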